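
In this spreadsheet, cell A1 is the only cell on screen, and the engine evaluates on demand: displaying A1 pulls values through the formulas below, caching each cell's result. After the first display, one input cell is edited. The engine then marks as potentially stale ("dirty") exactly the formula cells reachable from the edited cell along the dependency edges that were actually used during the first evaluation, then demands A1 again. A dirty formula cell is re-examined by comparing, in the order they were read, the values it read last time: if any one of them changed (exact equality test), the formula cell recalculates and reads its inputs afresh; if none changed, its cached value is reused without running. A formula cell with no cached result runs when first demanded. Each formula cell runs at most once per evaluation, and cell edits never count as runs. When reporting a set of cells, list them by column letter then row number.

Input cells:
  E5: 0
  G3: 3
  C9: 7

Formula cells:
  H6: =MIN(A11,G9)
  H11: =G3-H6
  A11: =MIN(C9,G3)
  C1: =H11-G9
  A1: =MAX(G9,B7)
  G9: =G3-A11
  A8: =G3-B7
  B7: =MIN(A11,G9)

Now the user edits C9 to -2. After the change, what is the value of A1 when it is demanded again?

Initial pass — values computed on the first demand:
  A11 = MIN(7, 3) = 3
  G9 = 3 - 3 = 0
  B7 = MIN(3, 0) = 0
  A1 = MAX(0, 0) = 0

Second demand — change propagation:
  A11: re-runs because C9 7->-2; new result -2.
  G9: re-runs because A11 3->-2; new result 5.
  B7: re-runs because A11 3->-2; G9 0->5; new result -2.
  A1: re-runs because G9 0->5; B7 0->-2; new result 5.

A1 now evaluates to 5.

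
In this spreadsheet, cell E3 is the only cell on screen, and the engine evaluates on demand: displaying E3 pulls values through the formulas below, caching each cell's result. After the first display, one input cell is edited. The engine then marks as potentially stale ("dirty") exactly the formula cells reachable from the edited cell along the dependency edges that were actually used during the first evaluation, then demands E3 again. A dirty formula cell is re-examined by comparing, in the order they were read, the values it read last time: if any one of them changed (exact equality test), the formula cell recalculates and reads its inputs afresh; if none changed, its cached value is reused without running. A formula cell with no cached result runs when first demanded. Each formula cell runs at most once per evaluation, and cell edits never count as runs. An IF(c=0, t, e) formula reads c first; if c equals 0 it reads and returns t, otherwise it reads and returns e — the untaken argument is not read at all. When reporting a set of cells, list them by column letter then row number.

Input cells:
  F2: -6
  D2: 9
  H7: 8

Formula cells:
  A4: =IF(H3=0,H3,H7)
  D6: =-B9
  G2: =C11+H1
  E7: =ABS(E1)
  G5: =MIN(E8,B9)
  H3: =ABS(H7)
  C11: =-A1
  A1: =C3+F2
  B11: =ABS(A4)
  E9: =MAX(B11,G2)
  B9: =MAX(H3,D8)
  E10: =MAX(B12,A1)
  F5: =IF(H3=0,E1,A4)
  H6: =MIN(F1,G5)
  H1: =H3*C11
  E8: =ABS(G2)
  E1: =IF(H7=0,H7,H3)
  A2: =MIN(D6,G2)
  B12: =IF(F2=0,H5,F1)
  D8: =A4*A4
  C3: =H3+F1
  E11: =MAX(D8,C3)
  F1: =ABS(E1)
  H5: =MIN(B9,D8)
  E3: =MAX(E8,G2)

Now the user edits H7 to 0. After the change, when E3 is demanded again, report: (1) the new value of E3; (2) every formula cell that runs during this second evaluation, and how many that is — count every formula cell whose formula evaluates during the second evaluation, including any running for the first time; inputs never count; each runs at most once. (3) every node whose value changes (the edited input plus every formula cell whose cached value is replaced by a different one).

Initial pass — values computed on the first demand:
  H3 = ABS(8) = 8
  E1 = IF(H7=0: H7=8 -> else branch H3) = 8
  F1 = ABS(8) = 8
  C3 = 8 + 8 = 16
  A1 = 16 + -6 = 10
  C11 = -(10) = -10
  H1 = 8 * -10 = -80
  G2 = -10 + -80 = -90
  E8 = ABS(-90) = 90
  E3 = MAX(90, -90) = 90

Second demand — change propagation:
  H3: re-runs because H7 8->0; new result 0.
  E1: re-runs because H7 8->0; H3 8->0; new result 0.
  F1: re-runs because E1 8->0; new result 0.
  C3: re-runs because H3 8->0; F1 8->0; new result 0.
  A1: re-runs because C3 16->0; new result -6.
  C11: re-runs because A1 10->-6; new result 6.
  H1: re-runs because H3 8->0; C11 -10->6; new result 0.
  G2: re-runs because C11 -10->6; H1 -80->0; new result 6.
  E8: re-runs because G2 -90->6; new result 6.
  E3: re-runs because E8 90->6; G2 -90->6; new result 6.

E3 now evaluates to 6.
Run set: A1, C3, C11, E1, E3, E8, F1, G2, H1, H3 (10 run).
Changed values: A1, C3, C11, E1, E3, E8, F1, G2, H1, H3, H7.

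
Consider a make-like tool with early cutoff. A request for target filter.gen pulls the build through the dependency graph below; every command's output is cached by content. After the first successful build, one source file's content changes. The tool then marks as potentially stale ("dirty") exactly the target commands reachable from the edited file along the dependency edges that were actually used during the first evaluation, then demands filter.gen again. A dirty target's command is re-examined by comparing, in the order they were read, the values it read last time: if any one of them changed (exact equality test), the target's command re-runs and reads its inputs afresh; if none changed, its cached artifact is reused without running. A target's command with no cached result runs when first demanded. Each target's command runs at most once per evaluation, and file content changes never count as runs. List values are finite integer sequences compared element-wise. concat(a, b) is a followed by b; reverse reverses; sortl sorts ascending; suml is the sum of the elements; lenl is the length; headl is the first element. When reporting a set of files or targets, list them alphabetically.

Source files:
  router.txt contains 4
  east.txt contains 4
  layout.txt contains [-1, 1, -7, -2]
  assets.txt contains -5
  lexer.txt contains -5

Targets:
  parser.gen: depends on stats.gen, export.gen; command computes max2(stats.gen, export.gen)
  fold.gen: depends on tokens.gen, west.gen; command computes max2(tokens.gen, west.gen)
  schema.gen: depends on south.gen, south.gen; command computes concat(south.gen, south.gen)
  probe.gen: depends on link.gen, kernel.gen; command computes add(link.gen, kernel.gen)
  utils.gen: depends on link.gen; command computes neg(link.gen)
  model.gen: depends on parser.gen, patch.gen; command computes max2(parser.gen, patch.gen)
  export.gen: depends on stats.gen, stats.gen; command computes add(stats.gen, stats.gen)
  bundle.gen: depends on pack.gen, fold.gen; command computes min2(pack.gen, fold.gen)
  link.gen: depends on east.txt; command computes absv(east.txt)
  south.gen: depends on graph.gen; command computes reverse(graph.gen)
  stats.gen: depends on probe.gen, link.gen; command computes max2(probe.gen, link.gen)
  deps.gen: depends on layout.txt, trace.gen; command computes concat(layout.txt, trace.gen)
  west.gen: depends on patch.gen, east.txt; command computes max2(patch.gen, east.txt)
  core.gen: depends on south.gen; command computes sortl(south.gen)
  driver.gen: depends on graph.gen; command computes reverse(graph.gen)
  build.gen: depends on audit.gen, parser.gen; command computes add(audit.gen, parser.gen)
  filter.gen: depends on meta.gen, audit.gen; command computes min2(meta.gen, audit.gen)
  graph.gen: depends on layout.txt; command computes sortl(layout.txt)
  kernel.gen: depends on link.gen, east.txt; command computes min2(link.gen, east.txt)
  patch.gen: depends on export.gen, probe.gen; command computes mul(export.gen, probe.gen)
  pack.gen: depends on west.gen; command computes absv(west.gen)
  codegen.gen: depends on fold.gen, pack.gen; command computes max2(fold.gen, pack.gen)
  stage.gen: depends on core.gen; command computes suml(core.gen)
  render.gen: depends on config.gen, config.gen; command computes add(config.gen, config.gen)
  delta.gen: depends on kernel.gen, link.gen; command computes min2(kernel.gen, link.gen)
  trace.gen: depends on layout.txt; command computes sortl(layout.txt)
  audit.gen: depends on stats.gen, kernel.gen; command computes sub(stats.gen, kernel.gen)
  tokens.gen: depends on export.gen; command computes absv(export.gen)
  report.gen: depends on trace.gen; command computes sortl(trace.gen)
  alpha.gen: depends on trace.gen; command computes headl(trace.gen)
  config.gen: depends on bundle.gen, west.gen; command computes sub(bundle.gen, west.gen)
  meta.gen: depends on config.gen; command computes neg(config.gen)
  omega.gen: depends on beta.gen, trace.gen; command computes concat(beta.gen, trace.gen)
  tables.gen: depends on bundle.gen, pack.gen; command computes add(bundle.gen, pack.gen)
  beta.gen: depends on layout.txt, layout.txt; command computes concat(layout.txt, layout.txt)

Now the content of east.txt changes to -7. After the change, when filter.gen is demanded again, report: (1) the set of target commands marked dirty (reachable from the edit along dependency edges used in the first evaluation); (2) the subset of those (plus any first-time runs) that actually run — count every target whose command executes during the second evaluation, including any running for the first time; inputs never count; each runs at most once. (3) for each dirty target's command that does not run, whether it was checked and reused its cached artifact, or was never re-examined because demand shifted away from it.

First demand of the output computes:
  link.gen = absv(4) = 4
  kernel.gen = min2(4, 4) = 4
  probe.gen = add(4, 4) = 8
  stats.gen = max2(8, 4) = 8
  audit.gen = sub(8, 4) = 4
  export.gen = add(8, 8) = 16
  patch.gen = mul(16, 8) = 128
  tokens.gen = absv(16) = 16
  west.gen = max2(128, 4) = 128
  fold.gen = max2(16, 128) = 128
  pack.gen = absv(128) = 128
  bundle.gen = min2(128, 128) = 128
  config.gen = sub(128, 128) = 0
  meta.gen = neg(0) = 0
  filter.gen = min2(0, 4) = 0

After the edit, cleaning proceeds:
  link.gen: a read changed (east.txt 4->-7) — executes, giving 7.
  kernel.gen: a read changed (link.gen 4->7; east.txt 4->-7) — executes, giving -7.
  probe.gen: a read changed (link.gen 4->7; kernel.gen 4->-7) — executes, giving 0.
  stats.gen: a read changed (probe.gen 8->0; link.gen 4->7) — executes, giving 7.
  audit.gen: a read changed (stats.gen 8->7; kernel.gen 4->-7) — executes, giving 14.
  export.gen: a read changed (stats.gen 8->7; stats.gen 8->7) — executes, giving 14.
  patch.gen: a read changed (export.gen 16->14; probe.gen 8->0) — executes, giving 0.
  tokens.gen: a read changed (export.gen 16->14) — executes, giving 14.
  west.gen: a read changed (patch.gen 128->0; east.txt 4->-7) — executes, giving 0.
  fold.gen: a read changed (tokens.gen 16->14; west.gen 128->0) — executes, giving 14.
  pack.gen: a read changed (west.gen 128->0) — executes, giving 0.
  bundle.gen: a read changed (pack.gen 128->0; fold.gen 128->14) — executes, giving 0.
  config.gen: a read changed (bundle.gen 128->0; west.gen 128->0) — executes, giving 0 — identical to its old value.
  meta.gen: dirty, but its reads are unchanged (config.gen unchanged); cached 0 stands.
  filter.gen: a read changed (audit.gen 4->14) — executes, giving 0 — identical to its old value.

Note where the cutoff bites: meta.gen is checked, finds nothing changed, and keeps its cache.

The edit dirties: audit.gen, bundle.gen, config.gen, export.gen, filter.gen, fold.gen, kernel.gen, link.gen, meta.gen, pack.gen, patch.gen, probe.gen, stats.gen, tokens.gen, west.gen.
14 target commands run: audit.gen, bundle.gen, config.gen, export.gen, filter.gen, fold.gen, kernel.gen, link.gen, pack.gen, patch.gen, probe.gen, stats.gen, tokens.gen, west.gen.
Cache hits after checking: meta.gen.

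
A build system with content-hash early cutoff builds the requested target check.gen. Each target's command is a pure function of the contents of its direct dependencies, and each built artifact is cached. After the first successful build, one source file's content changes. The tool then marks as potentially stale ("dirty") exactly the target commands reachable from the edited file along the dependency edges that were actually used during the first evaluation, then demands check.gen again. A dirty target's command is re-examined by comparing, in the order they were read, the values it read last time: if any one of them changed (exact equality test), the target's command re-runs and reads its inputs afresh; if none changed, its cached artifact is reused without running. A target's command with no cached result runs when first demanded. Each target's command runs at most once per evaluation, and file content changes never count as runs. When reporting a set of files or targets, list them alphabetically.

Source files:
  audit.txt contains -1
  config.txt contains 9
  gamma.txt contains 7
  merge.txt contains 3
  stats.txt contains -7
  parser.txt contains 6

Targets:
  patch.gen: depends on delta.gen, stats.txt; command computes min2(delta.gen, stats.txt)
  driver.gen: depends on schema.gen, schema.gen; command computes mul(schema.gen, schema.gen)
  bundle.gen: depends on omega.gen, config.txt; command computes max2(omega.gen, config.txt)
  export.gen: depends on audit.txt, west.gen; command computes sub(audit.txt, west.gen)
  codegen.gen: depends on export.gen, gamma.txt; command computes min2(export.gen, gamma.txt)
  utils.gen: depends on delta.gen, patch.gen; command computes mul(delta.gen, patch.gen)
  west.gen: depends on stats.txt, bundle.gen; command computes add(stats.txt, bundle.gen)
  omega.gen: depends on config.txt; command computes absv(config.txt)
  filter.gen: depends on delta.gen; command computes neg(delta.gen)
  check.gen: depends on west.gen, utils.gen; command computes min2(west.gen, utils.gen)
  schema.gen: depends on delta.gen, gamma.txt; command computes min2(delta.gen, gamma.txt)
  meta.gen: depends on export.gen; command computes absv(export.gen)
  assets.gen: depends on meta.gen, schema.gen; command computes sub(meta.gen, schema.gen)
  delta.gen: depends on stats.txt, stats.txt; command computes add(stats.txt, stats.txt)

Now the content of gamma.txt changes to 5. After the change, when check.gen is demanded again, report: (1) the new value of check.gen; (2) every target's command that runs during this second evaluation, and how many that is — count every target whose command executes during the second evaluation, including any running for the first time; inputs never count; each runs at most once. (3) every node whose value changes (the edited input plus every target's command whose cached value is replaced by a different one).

First evaluation (everything demanded from the output):
  delta.gen = add(-7, -7) = -14
  omega.gen = absv(9) = 9
  bundle.gen = max2(9, 9) = 9
  patch.gen = min2(-14, -7) = -14
  utils.gen = mul(-14, -14) = 196
  west.gen = add(-7, 9) = 2
  check.gen = min2(2, 196) = 2

Propagation after the edit:
  gamma.txt feeds no computation that the output demands — nothing is marked dirty and nothing runs.

Key observation: gamma.txt is never demanded by the output, so the edit triggers no recomputation at all.

New value of check.gen: 2.
Target commands that run: none — 0 in total.
Values that change: gamma.txt.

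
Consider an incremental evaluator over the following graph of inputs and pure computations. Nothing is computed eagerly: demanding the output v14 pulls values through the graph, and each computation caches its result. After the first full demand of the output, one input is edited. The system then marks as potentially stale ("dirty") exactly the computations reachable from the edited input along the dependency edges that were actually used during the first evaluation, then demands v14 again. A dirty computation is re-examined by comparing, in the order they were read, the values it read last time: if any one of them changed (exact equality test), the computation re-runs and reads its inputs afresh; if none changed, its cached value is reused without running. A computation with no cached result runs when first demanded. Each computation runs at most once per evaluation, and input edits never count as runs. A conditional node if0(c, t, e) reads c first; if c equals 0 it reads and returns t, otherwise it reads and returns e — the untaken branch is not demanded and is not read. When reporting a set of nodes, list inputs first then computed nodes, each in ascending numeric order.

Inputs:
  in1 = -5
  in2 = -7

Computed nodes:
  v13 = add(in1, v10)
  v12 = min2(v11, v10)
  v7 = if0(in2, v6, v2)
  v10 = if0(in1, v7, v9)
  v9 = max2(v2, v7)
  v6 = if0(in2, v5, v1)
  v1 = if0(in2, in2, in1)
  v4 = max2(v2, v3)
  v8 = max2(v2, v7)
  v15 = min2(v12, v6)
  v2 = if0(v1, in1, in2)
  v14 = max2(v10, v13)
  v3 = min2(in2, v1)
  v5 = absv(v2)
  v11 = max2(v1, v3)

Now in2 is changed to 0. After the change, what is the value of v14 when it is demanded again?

v14 now evaluates to 5.
The important point: the flipped condition pulls in fresh nodes; v5, v6 run for the first time.

Initial pass — values computed on the first demand:
  v1 = if0(in2=-7 -> else branch in1) = -5
  v2 = if0(v1=-5 -> else branch in2) = -7
  v7 = if0(in2=-7 -> else branch v2) = -7
  v9 = max2(-7, -7) = -7
  v10 = if0(in1=-5 -> else branch v9) = -7
  v13 = add(-5, -7) = -12
  v14 = max2(-7, -12) = -7

Second demand — change propagation:
  v1: re-runs because in2 -7->0; new result 0.
  v2: re-runs because v1 -5->0; in2 -7->0; new result -5.
  v5: newly demanded (no cache) — executes and yields 5.
  v6: newly demanded (no cache) — executes and yields 5.
  v7: re-runs because in2 -7->0; v2 -7->-5; new result 5.
  v9: re-runs because v2 -7->-5; v7 -7->5; new result 5.
  v10: re-runs because v9 -7->5; new result 5.
  v13: re-runs because v10 -7->5; new result 0.
  v14: re-runs because v10 -7->5; v13 -12->0; new result 5.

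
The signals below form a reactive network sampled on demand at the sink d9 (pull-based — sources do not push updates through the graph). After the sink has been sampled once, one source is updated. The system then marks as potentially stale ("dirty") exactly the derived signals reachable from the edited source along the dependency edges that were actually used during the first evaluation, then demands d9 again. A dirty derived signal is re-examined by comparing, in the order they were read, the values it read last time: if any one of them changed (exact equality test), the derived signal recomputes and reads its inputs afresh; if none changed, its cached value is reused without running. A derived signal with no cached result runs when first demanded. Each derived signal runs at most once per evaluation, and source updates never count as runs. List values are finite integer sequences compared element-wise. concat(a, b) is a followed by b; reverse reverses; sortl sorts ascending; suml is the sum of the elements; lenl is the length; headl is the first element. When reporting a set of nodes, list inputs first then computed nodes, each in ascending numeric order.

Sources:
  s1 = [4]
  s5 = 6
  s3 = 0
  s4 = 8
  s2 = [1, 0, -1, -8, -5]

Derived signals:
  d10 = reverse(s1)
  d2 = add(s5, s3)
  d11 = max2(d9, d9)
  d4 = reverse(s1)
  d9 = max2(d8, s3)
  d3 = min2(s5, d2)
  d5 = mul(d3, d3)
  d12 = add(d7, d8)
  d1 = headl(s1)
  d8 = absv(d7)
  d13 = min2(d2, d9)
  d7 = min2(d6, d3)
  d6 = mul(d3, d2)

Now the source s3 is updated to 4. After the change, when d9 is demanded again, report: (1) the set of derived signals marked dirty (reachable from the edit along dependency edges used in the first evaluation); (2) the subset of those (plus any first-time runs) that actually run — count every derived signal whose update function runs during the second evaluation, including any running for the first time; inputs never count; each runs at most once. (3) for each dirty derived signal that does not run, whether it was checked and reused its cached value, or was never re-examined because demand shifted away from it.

Dirty set: d2, d3, d6, d7, d8, d9.
Run set: d2, d3, d6, d7, d9 (5 run).
Re-examined without running (cache reused): d8.
The important point: at d8 every value read last time is unchanged, so the dirty flag clears without a run.

Initial pass — values computed on the first demand:
  d2 = add(6, 0) = 6
  d3 = min2(6, 6) = 6
  d6 = mul(6, 6) = 36
  d7 = min2(36, 6) = 6
  d8 = absv(6) = 6
  d9 = max2(6, 0) = 6

Second demand — change propagation:
  d2: re-runs because s3 0->4; new result 10.
  d3: re-runs because d2 6->10; new result 6 (unchanged).
  d6: re-runs because d2 6->10; new result 60.
  d7: re-runs because d6 36->60; new result 6 (unchanged).
  d8: re-examined; everything it read last time is the same (d7 unchanged) — cache 6 kept, no run.
  d9: re-runs because s3 0->4; new result 6 (unchanged).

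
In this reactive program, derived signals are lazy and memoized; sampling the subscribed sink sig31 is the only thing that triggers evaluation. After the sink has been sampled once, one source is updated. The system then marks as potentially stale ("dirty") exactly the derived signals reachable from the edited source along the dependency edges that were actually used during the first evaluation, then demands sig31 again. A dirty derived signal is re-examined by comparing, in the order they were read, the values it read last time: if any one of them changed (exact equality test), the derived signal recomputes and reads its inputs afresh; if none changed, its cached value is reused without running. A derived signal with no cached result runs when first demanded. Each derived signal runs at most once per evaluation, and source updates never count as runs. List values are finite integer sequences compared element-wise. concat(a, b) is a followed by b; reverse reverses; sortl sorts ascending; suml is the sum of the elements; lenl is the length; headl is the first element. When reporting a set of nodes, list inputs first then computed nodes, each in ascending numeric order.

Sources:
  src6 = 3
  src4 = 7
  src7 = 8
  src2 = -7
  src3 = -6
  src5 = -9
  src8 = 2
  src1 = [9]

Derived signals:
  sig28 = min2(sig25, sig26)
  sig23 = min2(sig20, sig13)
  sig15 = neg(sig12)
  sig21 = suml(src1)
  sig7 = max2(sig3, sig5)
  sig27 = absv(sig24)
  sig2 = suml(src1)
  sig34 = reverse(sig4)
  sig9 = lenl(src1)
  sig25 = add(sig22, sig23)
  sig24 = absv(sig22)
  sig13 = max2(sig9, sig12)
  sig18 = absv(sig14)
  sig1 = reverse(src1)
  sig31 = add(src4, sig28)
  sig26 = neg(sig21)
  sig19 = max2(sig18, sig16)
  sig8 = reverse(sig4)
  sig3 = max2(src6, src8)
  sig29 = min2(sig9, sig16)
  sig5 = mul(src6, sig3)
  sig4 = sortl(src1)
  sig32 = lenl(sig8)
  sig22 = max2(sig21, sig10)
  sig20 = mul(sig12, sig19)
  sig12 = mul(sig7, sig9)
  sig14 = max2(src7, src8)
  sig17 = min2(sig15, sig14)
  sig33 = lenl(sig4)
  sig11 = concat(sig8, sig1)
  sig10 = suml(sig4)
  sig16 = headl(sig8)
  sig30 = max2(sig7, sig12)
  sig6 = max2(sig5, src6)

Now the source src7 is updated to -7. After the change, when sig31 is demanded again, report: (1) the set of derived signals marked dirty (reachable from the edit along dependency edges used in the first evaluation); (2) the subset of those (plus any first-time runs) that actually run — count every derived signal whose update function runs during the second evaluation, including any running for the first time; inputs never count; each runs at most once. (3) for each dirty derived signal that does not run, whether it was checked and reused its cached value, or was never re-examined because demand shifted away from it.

The edit dirties: sig14, sig18, sig19, sig20, sig23, sig25, sig28, sig31.
3 derived signals run: sig14, sig18, sig19.
Cache hits after checking: sig20, sig23, sig25, sig28, sig31.
Note the absorption at sig19: it re-runs yet its value is the same, leaving the output's value untouched.

First demand of the output computes:
  sig3 = max2(3, 2) = 3
  sig4 = sortl([9]) = [9]
  sig5 = mul(3, 3) = 9
  sig7 = max2(3, 9) = 9
  sig8 = reverse([9]) = [9]
  sig9 = lenl([9]) = 1
  sig10 = suml([9]) = 9
  sig12 = mul(9, 1) = 9
  sig13 = max2(1, 9) = 9
  sig14 = max2(8, 2) = 8
  sig16 = headl([9]) = 9
  sig18 = absv(8) = 8
  sig19 = max2(8, 9) = 9
  sig20 = mul(9, 9) = 81
  sig21 = suml([9]) = 9
  sig22 = max2(9, 9) = 9
  sig23 = min2(81, 9) = 9
  sig25 = add(9, 9) = 18
  sig26 = neg(9) = -9
  sig28 = min2(18, -9) = -9
  sig31 = add(7, -9) = -2

After the edit, cleaning proceeds:
  sig14: a read changed (src7 8->-7) — executes, giving 2.
  sig18: a read changed (sig14 8->2) — executes, giving 2.
  sig19: a read changed (sig18 8->2) — executes, giving 9 — identical to its old value.
  sig20: dirty, but its reads are unchanged (sig12 unchanged, sig19 unchanged); cached 81 stands.
  sig23: dirty, but its reads are unchanged (sig20 unchanged, sig13 unchanged); cached 9 stands.
  sig25: dirty, but its reads are unchanged (sig22 unchanged, sig23 unchanged); cached 18 stands.
  sig28: dirty, but its reads are unchanged (sig25 unchanged, sig26 unchanged); cached -9 stands.
  sig31: dirty, but its reads are unchanged (src4 unchanged, sig28 unchanged); cached -2 stands.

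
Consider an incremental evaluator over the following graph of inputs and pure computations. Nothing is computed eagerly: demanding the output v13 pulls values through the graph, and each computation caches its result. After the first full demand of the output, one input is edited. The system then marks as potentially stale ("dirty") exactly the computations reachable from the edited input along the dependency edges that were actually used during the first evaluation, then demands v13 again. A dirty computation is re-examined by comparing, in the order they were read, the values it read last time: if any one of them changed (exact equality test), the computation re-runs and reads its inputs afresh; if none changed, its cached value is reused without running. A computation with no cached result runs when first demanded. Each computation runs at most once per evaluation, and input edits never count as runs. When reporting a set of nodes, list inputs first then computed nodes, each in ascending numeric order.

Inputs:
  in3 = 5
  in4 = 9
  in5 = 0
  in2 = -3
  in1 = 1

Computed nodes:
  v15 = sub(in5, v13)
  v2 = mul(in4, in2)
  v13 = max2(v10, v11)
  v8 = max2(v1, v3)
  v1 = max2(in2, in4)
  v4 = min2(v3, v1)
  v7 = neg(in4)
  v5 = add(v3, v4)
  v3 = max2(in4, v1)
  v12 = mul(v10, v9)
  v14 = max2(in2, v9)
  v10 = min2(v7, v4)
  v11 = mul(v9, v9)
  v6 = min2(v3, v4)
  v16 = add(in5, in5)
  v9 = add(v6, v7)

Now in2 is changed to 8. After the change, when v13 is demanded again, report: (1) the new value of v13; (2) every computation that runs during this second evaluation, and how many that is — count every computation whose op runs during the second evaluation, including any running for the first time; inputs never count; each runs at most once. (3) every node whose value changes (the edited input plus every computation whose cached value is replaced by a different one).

Initial pass — values computed on the first demand:
  v1 = max2(-3, 9) = 9
  v3 = max2(9, 9) = 9
  v4 = min2(9, 9) = 9
  v6 = min2(9, 9) = 9
  v7 = neg(9) = -9
  v9 = add(9, -9) = 0
  v10 = min2(-9, 9) = -9
  v11 = mul(0, 0) = 0
  v13 = max2(-9, 0) = 0

Second demand — change propagation:
  v1: re-runs because in2 -3->8; new result 9 (unchanged).
  v3: re-examined; everything it read last time is the same (in4 unchanged, v1 unchanged) — cache 9 kept, no run.
  v4: re-examined; everything it read last time is the same (v3 unchanged, v1 unchanged) — cache 9 kept, no run.
  v6: re-examined; everything it read last time is the same (v3 unchanged, v4 unchanged) — cache 9 kept, no run.
  v9: re-examined; everything it read last time is the same (v6 unchanged, v7 unchanged) — cache 0 kept, no run.
  v10: re-examined; everything it read last time is the same (v7 unchanged, v4 unchanged) — cache -9 kept, no run.
  v11: re-examined; everything it read last time is the same (v9 unchanged, v9 unchanged) — cache 0 kept, no run.
  v13: re-examined; everything it read last time is the same (v10 unchanged, v11 unchanged) — cache 0 kept, no run.

The important point: v1 recomputes to an identical value, and the output ends up unchanged.

v13 now evaluates to 0.
Run set: v1 (1 run).
Changed values: in2.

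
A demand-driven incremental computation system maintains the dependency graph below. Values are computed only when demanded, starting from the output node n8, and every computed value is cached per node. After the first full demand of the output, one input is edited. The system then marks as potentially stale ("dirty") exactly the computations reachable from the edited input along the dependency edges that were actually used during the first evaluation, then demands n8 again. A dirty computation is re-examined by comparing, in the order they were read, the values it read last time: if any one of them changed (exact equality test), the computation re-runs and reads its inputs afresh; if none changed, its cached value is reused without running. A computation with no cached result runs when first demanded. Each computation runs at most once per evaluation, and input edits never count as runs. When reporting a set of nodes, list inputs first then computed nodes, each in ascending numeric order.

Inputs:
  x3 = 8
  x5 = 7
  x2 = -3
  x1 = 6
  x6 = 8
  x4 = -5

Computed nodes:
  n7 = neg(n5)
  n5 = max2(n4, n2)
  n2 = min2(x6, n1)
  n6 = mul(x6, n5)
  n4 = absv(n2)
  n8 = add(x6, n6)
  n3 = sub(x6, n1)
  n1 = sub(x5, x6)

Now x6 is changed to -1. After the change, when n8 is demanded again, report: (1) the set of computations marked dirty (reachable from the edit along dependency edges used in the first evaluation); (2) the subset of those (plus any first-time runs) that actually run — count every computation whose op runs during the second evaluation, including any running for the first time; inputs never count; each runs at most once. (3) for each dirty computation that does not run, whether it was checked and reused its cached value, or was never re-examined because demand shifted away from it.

Marked dirty: n1, n2, n4, n5, n6, n8.
Computations that run: n1, n2, n6, n8 — 4 in total.
Checked but reused from cache: n4, n5.
Key observation: the cutoff stops propagation at n4 — its inputs' values are unchanged, so it reuses its cache.

First evaluation (everything demanded from the output):
  n1 = sub(7, 8) = -1
  n2 = min2(8, -1) = -1
  n4 = absv(-1) = 1
  n5 = max2(1, -1) = 1
  n6 = mul(8, 1) = 8
  n8 = add(8, 8) = 16

Propagation after the edit:
  n1: runs — x6 8->-1; result 8.
  n2: runs — x6 8->-1; n1 -1->8; result -1 (same value as before).
  n4: checked — values it read are unchanged (n2 unchanged); reused cached 1 without running.
  n5: checked — values it read are unchanged (n4 unchanged, n2 unchanged); reused cached 1 without running.
  n6: runs — x6 8->-1; result -1.
  n8: runs — x6 8->-1; n6 8->-1; result -2.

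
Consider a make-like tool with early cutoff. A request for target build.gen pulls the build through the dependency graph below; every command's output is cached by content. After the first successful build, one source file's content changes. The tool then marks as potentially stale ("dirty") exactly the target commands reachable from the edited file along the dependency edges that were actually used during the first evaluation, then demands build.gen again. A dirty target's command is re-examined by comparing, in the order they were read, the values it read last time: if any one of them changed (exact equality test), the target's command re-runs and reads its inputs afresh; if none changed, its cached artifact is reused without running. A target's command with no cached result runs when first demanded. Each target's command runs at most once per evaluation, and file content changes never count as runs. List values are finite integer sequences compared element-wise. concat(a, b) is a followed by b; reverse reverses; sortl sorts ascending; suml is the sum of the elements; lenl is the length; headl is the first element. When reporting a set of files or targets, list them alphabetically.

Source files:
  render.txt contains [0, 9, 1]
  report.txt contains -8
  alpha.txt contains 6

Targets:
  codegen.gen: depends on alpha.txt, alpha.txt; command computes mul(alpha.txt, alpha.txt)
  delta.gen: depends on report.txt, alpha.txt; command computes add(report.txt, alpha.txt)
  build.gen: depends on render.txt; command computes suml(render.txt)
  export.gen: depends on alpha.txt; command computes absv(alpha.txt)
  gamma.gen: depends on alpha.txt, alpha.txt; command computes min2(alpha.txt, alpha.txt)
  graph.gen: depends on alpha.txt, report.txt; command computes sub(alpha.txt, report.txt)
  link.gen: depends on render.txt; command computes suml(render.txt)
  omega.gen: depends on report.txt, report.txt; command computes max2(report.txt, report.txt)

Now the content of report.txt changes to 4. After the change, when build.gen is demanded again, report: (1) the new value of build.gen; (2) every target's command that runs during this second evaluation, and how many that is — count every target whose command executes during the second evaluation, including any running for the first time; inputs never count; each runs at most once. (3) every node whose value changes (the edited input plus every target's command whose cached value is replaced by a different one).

First demand of the output computes:
  build.gen = suml([0, 9, 1]) = 10

After the edit, cleaning proceeds:
  report.txt only reaches undemanded nodes; the second demand re-runs nothing.

Note the shortcut — report.txt feeds only undemanded nodes, so no recomputation happens.

Demanding build.gen again yields 10.
0 target commands run: none.
The nodes whose values change: report.txt.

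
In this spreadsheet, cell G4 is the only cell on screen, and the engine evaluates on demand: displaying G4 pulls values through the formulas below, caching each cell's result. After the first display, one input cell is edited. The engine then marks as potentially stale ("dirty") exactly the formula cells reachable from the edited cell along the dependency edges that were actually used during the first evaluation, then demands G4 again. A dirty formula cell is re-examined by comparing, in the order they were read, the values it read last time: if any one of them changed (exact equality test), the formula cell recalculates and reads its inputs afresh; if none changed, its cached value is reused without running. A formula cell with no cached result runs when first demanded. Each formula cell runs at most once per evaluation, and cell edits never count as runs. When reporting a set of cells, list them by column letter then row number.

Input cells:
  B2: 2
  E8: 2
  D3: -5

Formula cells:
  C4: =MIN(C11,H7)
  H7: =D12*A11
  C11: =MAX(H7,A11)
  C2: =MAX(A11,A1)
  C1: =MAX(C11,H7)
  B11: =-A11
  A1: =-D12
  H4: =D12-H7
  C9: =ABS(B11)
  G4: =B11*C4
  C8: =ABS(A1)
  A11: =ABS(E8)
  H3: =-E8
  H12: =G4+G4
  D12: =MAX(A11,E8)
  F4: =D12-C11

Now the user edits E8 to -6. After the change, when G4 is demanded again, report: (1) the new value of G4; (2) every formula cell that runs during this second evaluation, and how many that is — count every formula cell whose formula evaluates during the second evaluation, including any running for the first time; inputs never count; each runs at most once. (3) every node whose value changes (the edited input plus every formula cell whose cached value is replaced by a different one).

G4 now evaluates to -216.
Run set: A11, B11, C4, C11, D12, G4, H7 (7 run).
Changed values: A11, B11, C4, C11, D12, E8, G4, H7.

Initial pass — values computed on the first demand:
  A11 = ABS(2) = 2
  B11 = -(2) = -2
  D12 = MAX(2, 2) = 2
  H7 = 2 * 2 = 4
  C11 = MAX(4, 2) = 4
  C4 = MIN(4, 4) = 4
  G4 = -2 * 4 = -8

Second demand — change propagation:
  A11: re-runs because E8 2->-6; new result 6.
  B11: re-runs because A11 2->6; new result -6.
  D12: re-runs because A11 2->6; E8 2->-6; new result 6.
  H7: re-runs because D12 2->6; A11 2->6; new result 36.
  C11: re-runs because H7 4->36; A11 2->6; new result 36.
  C4: re-runs because C11 4->36; H7 4->36; new result 36.
  G4: re-runs because B11 -2->-6; C4 4->36; new result -216.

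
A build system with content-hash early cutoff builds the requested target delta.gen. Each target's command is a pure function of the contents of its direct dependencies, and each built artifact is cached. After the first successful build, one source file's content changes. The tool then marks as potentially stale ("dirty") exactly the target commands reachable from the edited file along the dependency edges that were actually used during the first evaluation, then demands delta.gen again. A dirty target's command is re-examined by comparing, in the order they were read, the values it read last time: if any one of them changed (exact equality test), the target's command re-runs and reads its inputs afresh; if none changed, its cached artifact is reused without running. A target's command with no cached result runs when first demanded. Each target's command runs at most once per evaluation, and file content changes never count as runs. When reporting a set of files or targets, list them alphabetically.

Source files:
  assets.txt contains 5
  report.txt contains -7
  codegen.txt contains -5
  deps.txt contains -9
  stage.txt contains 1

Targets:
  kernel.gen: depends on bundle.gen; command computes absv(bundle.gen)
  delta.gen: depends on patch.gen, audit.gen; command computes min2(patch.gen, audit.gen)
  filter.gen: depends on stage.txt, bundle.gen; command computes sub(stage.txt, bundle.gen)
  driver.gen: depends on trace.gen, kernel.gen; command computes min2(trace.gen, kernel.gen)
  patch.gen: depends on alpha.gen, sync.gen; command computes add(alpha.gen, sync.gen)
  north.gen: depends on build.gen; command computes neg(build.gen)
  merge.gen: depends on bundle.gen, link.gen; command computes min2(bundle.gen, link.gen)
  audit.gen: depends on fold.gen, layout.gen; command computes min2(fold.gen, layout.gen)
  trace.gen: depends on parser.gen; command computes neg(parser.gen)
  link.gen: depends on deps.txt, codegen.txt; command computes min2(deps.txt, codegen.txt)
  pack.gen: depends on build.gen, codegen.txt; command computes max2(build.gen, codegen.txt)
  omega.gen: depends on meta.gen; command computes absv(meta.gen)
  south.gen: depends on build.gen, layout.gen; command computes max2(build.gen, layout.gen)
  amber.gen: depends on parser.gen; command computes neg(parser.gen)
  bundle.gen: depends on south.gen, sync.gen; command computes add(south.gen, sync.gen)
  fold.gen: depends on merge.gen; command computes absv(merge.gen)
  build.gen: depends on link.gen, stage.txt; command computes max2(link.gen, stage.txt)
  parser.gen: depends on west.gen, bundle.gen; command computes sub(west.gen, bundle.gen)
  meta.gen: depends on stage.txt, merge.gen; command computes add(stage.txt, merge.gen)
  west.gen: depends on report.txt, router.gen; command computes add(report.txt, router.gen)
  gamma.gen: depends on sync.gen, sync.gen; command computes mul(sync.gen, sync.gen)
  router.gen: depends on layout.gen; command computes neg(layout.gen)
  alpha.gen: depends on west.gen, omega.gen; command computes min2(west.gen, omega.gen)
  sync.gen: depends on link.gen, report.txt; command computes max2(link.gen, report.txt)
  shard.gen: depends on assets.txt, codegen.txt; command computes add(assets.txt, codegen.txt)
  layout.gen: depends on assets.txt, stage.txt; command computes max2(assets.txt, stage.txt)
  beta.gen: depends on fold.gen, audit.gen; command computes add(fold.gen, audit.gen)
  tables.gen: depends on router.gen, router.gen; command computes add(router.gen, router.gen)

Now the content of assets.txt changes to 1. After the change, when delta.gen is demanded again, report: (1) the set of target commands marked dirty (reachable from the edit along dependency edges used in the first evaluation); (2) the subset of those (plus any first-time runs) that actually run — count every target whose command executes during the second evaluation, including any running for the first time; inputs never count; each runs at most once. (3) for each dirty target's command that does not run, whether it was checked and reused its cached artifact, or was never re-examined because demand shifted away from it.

First evaluation (everything demanded from the output):
  layout.gen = max2(5, 1) = 5
  link.gen = min2(-9, -5) = -9
  build.gen = max2(-9, 1) = 1
  router.gen = neg(5) = -5
  south.gen = max2(1, 5) = 5
  sync.gen = max2(-9, -7) = -7
  bundle.gen = add(5, -7) = -2
  merge.gen = min2(-2, -9) = -9
  fold.gen = absv(-9) = 9
  audit.gen = min2(9, 5) = 5
  meta.gen = add(1, -9) = -8
  omega.gen = absv(-8) = 8
  west.gen = add(-7, -5) = -12
  alpha.gen = min2(-12, 8) = -12
  patch.gen = add(-12, -7) = -19
  delta.gen = min2(-19, 5) = -19

Propagation after the edit:
  layout.gen: runs — assets.txt 5->1; result 1.
  router.gen: runs — layout.gen 5->1; result -1.
  south.gen: runs — layout.gen 5->1; result 1.
  bundle.gen: runs — south.gen 5->1; result -6.
  merge.gen: runs — bundle.gen -2->-6; result -9 (same value as before).
  fold.gen: checked — values it read are unchanged (merge.gen unchanged); reused cached 9 without running.
  audit.gen: runs — layout.gen 5->1; result 1.
  meta.gen: checked — values it read are unchanged (stage.txt unchanged, merge.gen unchanged); reused cached -8 without running.
  omega.gen: checked — values it read are unchanged (meta.gen unchanged); reused cached 8 without running.
  west.gen: runs — router.gen -5->-1; result -8.
  alpha.gen: runs — west.gen -12->-8; result -8.
  patch.gen: runs — alpha.gen -12->-8; result -15.
  delta.gen: runs — patch.gen -19->-15; audit.gen 5->1; result -15.

Key observation: the cutoff stops propagation at meta.gen — its inputs' values are unchanged, so it reuses its cache.

Marked dirty: alpha.gen, audit.gen, bundle.gen, delta.gen, fold.gen, layout.gen, merge.gen, meta.gen, omega.gen, patch.gen, router.gen, south.gen, west.gen.
Target commands that run: alpha.gen, audit.gen, bundle.gen, delta.gen, layout.gen, merge.gen, patch.gen, router.gen, south.gen, west.gen — 10 in total.
Checked but reused from cache: fold.gen, meta.gen, omega.gen.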